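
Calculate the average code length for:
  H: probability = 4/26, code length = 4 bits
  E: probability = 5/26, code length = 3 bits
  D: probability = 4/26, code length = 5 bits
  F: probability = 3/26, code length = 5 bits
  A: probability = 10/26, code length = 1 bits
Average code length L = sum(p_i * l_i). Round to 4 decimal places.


Weighted contributions p_i * l_i:
  H: (4/26) * 4 = 16/26
  E: (5/26) * 3 = 15/26
  D: (4/26) * 5 = 20/26
  F: (3/26) * 5 = 15/26
  A: (10/26) * 1 = 10/26
Sum = (16 + 15 + 20 + 15 + 10)/26 = 76/26

L = 76/26 = 2.9231 bits/symbol


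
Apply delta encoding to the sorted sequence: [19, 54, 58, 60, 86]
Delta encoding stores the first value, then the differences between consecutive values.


First value: 19
Deltas:
  54 - 19 = 35
  58 - 54 = 4
  60 - 58 = 2
  86 - 60 = 26


Delta encoded: [19, 35, 4, 2, 26]


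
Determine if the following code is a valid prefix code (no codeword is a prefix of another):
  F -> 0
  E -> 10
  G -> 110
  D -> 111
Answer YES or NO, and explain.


Checking each pair (does one codeword prefix another?):
  F='0' vs E='10': no prefix
  F='0' vs G='110': no prefix
  F='0' vs D='111': no prefix
  E='10' vs F='0': no prefix
  E='10' vs G='110': no prefix
  E='10' vs D='111': no prefix
  G='110' vs F='0': no prefix
  G='110' vs E='10': no prefix
  G='110' vs D='111': no prefix
  D='111' vs F='0': no prefix
  D='111' vs E='10': no prefix
  D='111' vs G='110': no prefix
No violation found over all pairs.

YES -- this is a valid prefix code. No codeword is a prefix of any other codeword.


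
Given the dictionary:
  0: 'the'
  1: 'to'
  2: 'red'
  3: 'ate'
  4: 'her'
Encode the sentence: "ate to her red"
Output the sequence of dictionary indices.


Look up each word in the dictionary:
  'ate' -> 3
  'to' -> 1
  'her' -> 4
  'red' -> 2

Encoded: [3, 1, 4, 2]


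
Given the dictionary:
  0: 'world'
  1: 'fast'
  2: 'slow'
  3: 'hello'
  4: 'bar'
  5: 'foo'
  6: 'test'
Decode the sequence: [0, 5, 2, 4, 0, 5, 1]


Look up each index in the dictionary:
  0 -> 'world'
  5 -> 'foo'
  2 -> 'slow'
  4 -> 'bar'
  0 -> 'world'
  5 -> 'foo'
  1 -> 'fast'

Decoded: "world foo slow bar world foo fast"


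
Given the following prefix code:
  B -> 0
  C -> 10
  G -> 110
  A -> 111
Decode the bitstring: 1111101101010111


Decoding step by step:
Bits 111 -> A
Bits 110 -> G
Bits 110 -> G
Bits 10 -> C
Bits 10 -> C
Bits 111 -> A


Decoded message: AGGCCA


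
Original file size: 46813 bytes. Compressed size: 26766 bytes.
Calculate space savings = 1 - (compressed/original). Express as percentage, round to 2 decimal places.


ratio = compressed/original = 26766/46813 = 0.571764
savings = 1 - ratio = 1 - 0.571764 = 0.428236
as a percentage: 0.428236 * 100 = 42.82%

Space savings = 1 - 26766/46813 = 42.82%


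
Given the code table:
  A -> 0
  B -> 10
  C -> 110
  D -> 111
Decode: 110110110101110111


Decoding:
110 -> C
110 -> C
110 -> C
10 -> B
111 -> D
0 -> A
111 -> D


Result: CCCBDAD


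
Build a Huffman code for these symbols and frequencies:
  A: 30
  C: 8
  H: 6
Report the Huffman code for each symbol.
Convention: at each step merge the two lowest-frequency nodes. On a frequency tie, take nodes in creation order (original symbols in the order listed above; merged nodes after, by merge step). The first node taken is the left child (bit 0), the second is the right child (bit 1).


Huffman tree construction:
Step 1: Merge H(6) + C(8) = 14
Step 2: Merge (H+C)(14) + A(30) = 44
Read each symbol's code off the tree from the root (left child = 0, right child = 1).

Codes:
  A: 1 (length 1)
  C: 01 (length 2)
  H: 00 (length 2)
Average code length: 58/44 = 1.3182 bits/symbol


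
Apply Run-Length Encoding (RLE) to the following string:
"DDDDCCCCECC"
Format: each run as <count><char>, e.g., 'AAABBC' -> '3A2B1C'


Scanning runs left to right:
  i=0: run of 'D' x 4 -> '4D'
  i=4: run of 'C' x 4 -> '4C'
  i=8: run of 'E' x 1 -> '1E'
  i=9: run of 'C' x 2 -> '2C'

RLE = 4D4C1E2C


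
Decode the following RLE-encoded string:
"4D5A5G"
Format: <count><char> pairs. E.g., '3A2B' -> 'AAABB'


Expanding each <count><char> pair:
  4D -> 'DDDD'
  5A -> 'AAAAA'
  5G -> 'GGGGG'

Decoded = DDDDAAAAAGGGGG


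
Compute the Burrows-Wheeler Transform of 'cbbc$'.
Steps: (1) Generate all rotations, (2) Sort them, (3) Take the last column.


Rotations (sorted):
  0: $cbbc -> last char: c
  1: bbc$c -> last char: c
  2: bc$cb -> last char: b
  3: c$cbb -> last char: b
  4: cbbc$ -> last char: $


BWT = ccbb$


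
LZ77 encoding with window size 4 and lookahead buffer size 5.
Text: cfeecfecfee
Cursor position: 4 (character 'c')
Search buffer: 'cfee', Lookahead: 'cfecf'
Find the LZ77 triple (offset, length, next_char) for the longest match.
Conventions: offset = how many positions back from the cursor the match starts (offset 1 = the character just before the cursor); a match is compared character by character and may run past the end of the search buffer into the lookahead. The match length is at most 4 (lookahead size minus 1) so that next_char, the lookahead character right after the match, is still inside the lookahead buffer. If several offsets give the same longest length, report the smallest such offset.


Try each offset into the search buffer:
  offset=1 (pos 3, char 'e'): match length 0
  offset=2 (pos 2, char 'e'): match length 0
  offset=3 (pos 1, char 'f'): match length 0
  offset=4 (pos 0, char 'c'): match length 3
Longest match has length 3 at offset 4.
next_char = character at position 4 + 3 = 7 -> 'c'

Best match: offset=4, length=3 (matching 'cfe' starting at position 0)
LZ77 triple: (4, 3, 'c')


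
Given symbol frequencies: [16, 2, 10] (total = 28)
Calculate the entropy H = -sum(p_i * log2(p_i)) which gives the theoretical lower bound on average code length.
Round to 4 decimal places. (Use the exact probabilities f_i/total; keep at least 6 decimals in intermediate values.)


Per-symbol terms -p_i * log2(p_i) with p_i = f_i/28:
  p = 16/28 = 0.571429: log2(p) = -0.807355, -p*log2(p) = 0.461346
  p = 2/28 = 0.071429: log2(p) = -3.807355, -p*log2(p) = 0.271954
  p = 10/28 = 0.357143: log2(p) = -1.485427, -p*log2(p) = 0.530510
H = 0.461346 + 0.271954 + 0.530510 = 1.263810

H = 1.2638 bits/symbol


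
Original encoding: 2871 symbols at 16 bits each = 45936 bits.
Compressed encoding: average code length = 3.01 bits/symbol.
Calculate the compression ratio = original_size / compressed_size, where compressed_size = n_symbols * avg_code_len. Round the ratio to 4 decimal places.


original_size = n_symbols * orig_bits = 2871 * 16 = 45936 bits
compressed_size = n_symbols * avg_code_len = 2871 * 3.01 = 8641.71 bits
ratio = original_size / compressed_size = 45936 / 8641.71 = 5.3156

Compression ratio = 5.3156


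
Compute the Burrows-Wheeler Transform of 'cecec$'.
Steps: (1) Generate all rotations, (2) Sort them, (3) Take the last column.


Rotations (sorted):
  0: $cecec -> last char: c
  1: c$cece -> last char: e
  2: cec$ce -> last char: e
  3: cecec$ -> last char: $
  4: ec$cec -> last char: c
  5: ecec$c -> last char: c


BWT = cee$cc


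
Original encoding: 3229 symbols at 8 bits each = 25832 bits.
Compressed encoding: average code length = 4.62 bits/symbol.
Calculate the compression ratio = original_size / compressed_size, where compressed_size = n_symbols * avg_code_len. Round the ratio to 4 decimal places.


original_size = n_symbols * orig_bits = 3229 * 8 = 25832 bits
compressed_size = n_symbols * avg_code_len = 3229 * 4.62 = 14917.98 bits
ratio = original_size / compressed_size = 25832 / 14917.98 = 1.7316

Compression ratio = 1.7316


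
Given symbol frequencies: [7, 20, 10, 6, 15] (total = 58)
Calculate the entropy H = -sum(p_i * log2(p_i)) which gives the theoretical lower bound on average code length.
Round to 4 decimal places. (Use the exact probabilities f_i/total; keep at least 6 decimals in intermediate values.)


Per-symbol terms -p_i * log2(p_i) with p_i = f_i/58:
  p = 7/58 = 0.120690: log2(p) = -3.050626, -p*log2(p) = 0.368179
  p = 20/58 = 0.344828: log2(p) = -1.536053, -p*log2(p) = 0.529673
  p = 10/58 = 0.172414: log2(p) = -2.536053, -p*log2(p) = 0.437251
  p = 6/58 = 0.103448: log2(p) = -3.273018, -p*log2(p) = 0.338588
  p = 15/58 = 0.258621: log2(p) = -1.951090, -p*log2(p) = 0.504592
H = 0.368179 + 0.529673 + 0.437251 + 0.338588 + 0.504592 = 2.178283

H = 2.1783 bits/symbol


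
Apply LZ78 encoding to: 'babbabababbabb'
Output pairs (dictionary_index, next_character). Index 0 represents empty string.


LZ78 encoding steps:
Dictionary: {0: ''}
Step 1: w='' (idx 0), next='b' -> output (0, 'b'), add 'b' as idx 1
Step 2: w='' (idx 0), next='a' -> output (0, 'a'), add 'a' as idx 2
Step 3: w='b' (idx 1), next='b' -> output (1, 'b'), add 'bb' as idx 3
Step 4: w='a' (idx 2), next='b' -> output (2, 'b'), add 'ab' as idx 4
Step 5: w='ab' (idx 4), next='a' -> output (4, 'a'), add 'aba' as idx 5
Step 6: w='bb' (idx 3), next='a' -> output (3, 'a'), add 'bba' as idx 6
Step 7: w='bb' (idx 3), end of input -> output (3, '')


Encoded: [(0, 'b'), (0, 'a'), (1, 'b'), (2, 'b'), (4, 'a'), (3, 'a'), (3, '')]


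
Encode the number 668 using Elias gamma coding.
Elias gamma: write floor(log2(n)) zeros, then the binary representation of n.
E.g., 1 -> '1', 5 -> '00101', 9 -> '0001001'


num_bits = floor(log2(668)) + 1 = 10
leading_zeros = num_bits - 1 = 9
binary(668) = 1010011100

Elias gamma(668) = '000000000' + '1010011100' = 0000000001010011100 (19 bits)


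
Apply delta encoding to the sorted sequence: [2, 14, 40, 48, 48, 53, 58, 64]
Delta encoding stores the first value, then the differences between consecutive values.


First value: 2
Deltas:
  14 - 2 = 12
  40 - 14 = 26
  48 - 40 = 8
  48 - 48 = 0
  53 - 48 = 5
  58 - 53 = 5
  64 - 58 = 6


Delta encoded: [2, 12, 26, 8, 0, 5, 5, 6]


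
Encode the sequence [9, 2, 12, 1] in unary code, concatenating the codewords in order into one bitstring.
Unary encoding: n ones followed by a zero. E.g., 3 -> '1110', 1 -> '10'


Encode each number as n ones followed by a terminating 0:
  9 -> 1111111110 (10 bits)
  2 -> 110 (3 bits)
  12 -> 1111111111110 (13 bits)
  1 -> 10 (2 bits)
Total length = 10 + 3 + 13 + 2 = 28 bits.

Unary([9, 2, 12, 1]) = 1111111110110111111111111010 (28 bits)


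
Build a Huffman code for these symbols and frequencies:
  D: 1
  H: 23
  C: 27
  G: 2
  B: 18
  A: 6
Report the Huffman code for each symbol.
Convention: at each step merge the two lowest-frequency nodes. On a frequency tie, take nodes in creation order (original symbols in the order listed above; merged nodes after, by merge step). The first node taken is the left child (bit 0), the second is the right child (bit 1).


Huffman tree construction:
Step 1: Merge D(1) + G(2) = 3
Step 2: Merge (D+G)(3) + A(6) = 9
Step 3: Merge ((D+G)+A)(9) + B(18) = 27
Step 4: Merge H(23) + C(27) = 50
Step 5: Merge (((D+G)+A)+B)(27) + (H+C)(50) = 77
Read each symbol's code off the tree from the root (left child = 0, right child = 1).

Codes:
  D: 0000 (length 4)
  H: 10 (length 2)
  C: 11 (length 2)
  G: 0001 (length 4)
  B: 01 (length 2)
  A: 001 (length 3)
Average code length: 166/77 = 2.1558 bits/symbol


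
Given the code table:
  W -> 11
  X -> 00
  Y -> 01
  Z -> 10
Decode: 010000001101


Decoding:
01 -> Y
00 -> X
00 -> X
00 -> X
11 -> W
01 -> Y


Result: YXXXWY


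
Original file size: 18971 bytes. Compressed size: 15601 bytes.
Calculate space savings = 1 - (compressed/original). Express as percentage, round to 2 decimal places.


ratio = compressed/original = 15601/18971 = 0.82236
savings = 1 - ratio = 1 - 0.82236 = 0.17764
as a percentage: 0.17764 * 100 = 17.76%

Space savings = 1 - 15601/18971 = 17.76%


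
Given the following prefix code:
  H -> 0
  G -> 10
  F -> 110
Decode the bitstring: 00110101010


Decoding step by step:
Bits 0 -> H
Bits 0 -> H
Bits 110 -> F
Bits 10 -> G
Bits 10 -> G
Bits 10 -> G


Decoded message: HHFGGG


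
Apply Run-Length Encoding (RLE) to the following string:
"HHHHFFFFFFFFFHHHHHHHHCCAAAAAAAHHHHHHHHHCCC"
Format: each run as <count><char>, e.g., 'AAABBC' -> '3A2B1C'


Scanning runs left to right:
  i=0: run of 'H' x 4 -> '4H'
  i=4: run of 'F' x 9 -> '9F'
  i=13: run of 'H' x 8 -> '8H'
  i=21: run of 'C' x 2 -> '2C'
  i=23: run of 'A' x 7 -> '7A'
  i=30: run of 'H' x 9 -> '9H'
  i=39: run of 'C' x 3 -> '3C'

RLE = 4H9F8H2C7A9H3C


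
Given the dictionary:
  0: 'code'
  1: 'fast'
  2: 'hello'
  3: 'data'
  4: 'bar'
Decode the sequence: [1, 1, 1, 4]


Look up each index in the dictionary:
  1 -> 'fast'
  1 -> 'fast'
  1 -> 'fast'
  4 -> 'bar'

Decoded: "fast fast fast bar"


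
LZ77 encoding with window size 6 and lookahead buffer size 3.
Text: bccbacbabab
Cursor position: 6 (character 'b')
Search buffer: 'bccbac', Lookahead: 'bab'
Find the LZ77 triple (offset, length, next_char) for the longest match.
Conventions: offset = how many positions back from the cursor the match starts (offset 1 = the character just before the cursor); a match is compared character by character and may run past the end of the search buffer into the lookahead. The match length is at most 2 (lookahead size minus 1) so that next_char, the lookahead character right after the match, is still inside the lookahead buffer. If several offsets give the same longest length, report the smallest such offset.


Try each offset into the search buffer:
  offset=1 (pos 5, char 'c'): match length 0
  offset=2 (pos 4, char 'a'): match length 0
  offset=3 (pos 3, char 'b'): match length 2
  offset=4 (pos 2, char 'c'): match length 0
  offset=5 (pos 1, char 'c'): match length 0
  offset=6 (pos 0, char 'b'): match length 1
Longest match has length 2 at offset 3.
next_char = character at position 6 + 2 = 8 -> 'b'

Best match: offset=3, length=2 (matching 'ba' starting at position 3)
LZ77 triple: (3, 2, 'b')


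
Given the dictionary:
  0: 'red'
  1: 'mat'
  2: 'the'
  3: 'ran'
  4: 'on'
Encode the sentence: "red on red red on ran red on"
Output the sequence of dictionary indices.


Look up each word in the dictionary:
  'red' -> 0
  'on' -> 4
  'red' -> 0
  'red' -> 0
  'on' -> 4
  'ran' -> 3
  'red' -> 0
  'on' -> 4

Encoded: [0, 4, 0, 0, 4, 3, 0, 4]


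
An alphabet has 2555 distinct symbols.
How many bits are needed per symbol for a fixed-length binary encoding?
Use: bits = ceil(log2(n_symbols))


log2(2555) = 11.3191
Bracket: 2^11 = 2048 < 2555 <= 2^12 = 4096
So ceil(log2(2555)) = 12

bits = ceil(log2(2555)) = ceil(11.3191) = 12 bits


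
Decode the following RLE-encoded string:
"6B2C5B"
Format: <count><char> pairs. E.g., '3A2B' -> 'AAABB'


Expanding each <count><char> pair:
  6B -> 'BBBBBB'
  2C -> 'CC'
  5B -> 'BBBBB'

Decoded = BBBBBBCCBBBBB


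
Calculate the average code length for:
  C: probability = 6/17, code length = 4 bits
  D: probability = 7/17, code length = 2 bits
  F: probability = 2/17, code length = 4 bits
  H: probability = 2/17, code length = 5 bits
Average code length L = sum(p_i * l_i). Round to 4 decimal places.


Weighted contributions p_i * l_i:
  C: (6/17) * 4 = 24/17
  D: (7/17) * 2 = 14/17
  F: (2/17) * 4 = 8/17
  H: (2/17) * 5 = 10/17
Sum = (24 + 14 + 8 + 10)/17 = 56/17

L = 56/17 = 3.2941 bits/symbol


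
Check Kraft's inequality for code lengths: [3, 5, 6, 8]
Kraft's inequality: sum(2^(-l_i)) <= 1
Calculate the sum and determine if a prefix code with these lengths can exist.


Sum = 2^(-3) + 2^(-5) + 2^(-6) + 2^(-8)
    = 0.125 + 0.03125 + 0.015625 + 0.00390625
    = 45/256 = 0.17578125
Since 0.17578125 <= 1, Kraft's inequality IS satisfied.
A prefix code with these lengths CAN exist.

Kraft sum = 0.17578125. Satisfied.


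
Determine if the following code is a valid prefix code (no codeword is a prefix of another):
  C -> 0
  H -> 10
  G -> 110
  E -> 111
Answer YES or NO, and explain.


Checking each pair (does one codeword prefix another?):
  C='0' vs H='10': no prefix
  C='0' vs G='110': no prefix
  C='0' vs E='111': no prefix
  H='10' vs C='0': no prefix
  H='10' vs G='110': no prefix
  H='10' vs E='111': no prefix
  G='110' vs C='0': no prefix
  G='110' vs H='10': no prefix
  G='110' vs E='111': no prefix
  E='111' vs C='0': no prefix
  E='111' vs H='10': no prefix
  E='111' vs G='110': no prefix
No violation found over all pairs.

YES -- this is a valid prefix code. No codeword is a prefix of any other codeword.


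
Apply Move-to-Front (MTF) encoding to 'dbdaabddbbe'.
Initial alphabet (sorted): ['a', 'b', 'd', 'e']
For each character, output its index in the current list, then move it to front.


MTF encoding:
'd': index 2 in ['a', 'b', 'd', 'e'] -> ['d', 'a', 'b', 'e']
'b': index 2 in ['d', 'a', 'b', 'e'] -> ['b', 'd', 'a', 'e']
'd': index 1 in ['b', 'd', 'a', 'e'] -> ['d', 'b', 'a', 'e']
'a': index 2 in ['d', 'b', 'a', 'e'] -> ['a', 'd', 'b', 'e']
'a': index 0 in ['a', 'd', 'b', 'e'] -> ['a', 'd', 'b', 'e']
'b': index 2 in ['a', 'd', 'b', 'e'] -> ['b', 'a', 'd', 'e']
'd': index 2 in ['b', 'a', 'd', 'e'] -> ['d', 'b', 'a', 'e']
'd': index 0 in ['d', 'b', 'a', 'e'] -> ['d', 'b', 'a', 'e']
'b': index 1 in ['d', 'b', 'a', 'e'] -> ['b', 'd', 'a', 'e']
'b': index 0 in ['b', 'd', 'a', 'e'] -> ['b', 'd', 'a', 'e']
'e': index 3 in ['b', 'd', 'a', 'e'] -> ['e', 'b', 'd', 'a']


Output: [2, 2, 1, 2, 0, 2, 2, 0, 1, 0, 3]


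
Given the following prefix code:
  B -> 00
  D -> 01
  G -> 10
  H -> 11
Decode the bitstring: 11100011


Decoding step by step:
Bits 11 -> H
Bits 10 -> G
Bits 00 -> B
Bits 11 -> H


Decoded message: HGBH


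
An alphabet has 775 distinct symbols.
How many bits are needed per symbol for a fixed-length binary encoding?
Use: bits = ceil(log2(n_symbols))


log2(775) = 9.5981
Bracket: 2^9 = 512 < 775 <= 2^10 = 1024
So ceil(log2(775)) = 10

bits = ceil(log2(775)) = ceil(9.5981) = 10 bits


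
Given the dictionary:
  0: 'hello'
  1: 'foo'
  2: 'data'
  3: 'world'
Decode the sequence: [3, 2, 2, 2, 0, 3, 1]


Look up each index in the dictionary:
  3 -> 'world'
  2 -> 'data'
  2 -> 'data'
  2 -> 'data'
  0 -> 'hello'
  3 -> 'world'
  1 -> 'foo'

Decoded: "world data data data hello world foo"


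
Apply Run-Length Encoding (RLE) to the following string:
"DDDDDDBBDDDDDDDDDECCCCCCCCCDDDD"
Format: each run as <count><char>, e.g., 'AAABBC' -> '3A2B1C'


Scanning runs left to right:
  i=0: run of 'D' x 6 -> '6D'
  i=6: run of 'B' x 2 -> '2B'
  i=8: run of 'D' x 9 -> '9D'
  i=17: run of 'E' x 1 -> '1E'
  i=18: run of 'C' x 9 -> '9C'
  i=27: run of 'D' x 4 -> '4D'

RLE = 6D2B9D1E9C4D


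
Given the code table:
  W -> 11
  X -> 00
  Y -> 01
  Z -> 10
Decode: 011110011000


Decoding:
01 -> Y
11 -> W
10 -> Z
01 -> Y
10 -> Z
00 -> X


Result: YWZYZX


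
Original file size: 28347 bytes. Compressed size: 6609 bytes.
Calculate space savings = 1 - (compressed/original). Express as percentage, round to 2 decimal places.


ratio = compressed/original = 6609/28347 = 0.233146
savings = 1 - ratio = 1 - 0.233146 = 0.766854
as a percentage: 0.766854 * 100 = 76.69%

Space savings = 1 - 6609/28347 = 76.69%


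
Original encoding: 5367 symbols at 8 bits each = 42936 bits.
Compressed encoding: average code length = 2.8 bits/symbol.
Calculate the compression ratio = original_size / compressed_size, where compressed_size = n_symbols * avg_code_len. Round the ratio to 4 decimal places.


original_size = n_symbols * orig_bits = 5367 * 8 = 42936 bits
compressed_size = n_symbols * avg_code_len = 5367 * 2.8 = 15027.6 bits
ratio = original_size / compressed_size = 42936 / 15027.6 = 2.8571

Compression ratio = 2.8571


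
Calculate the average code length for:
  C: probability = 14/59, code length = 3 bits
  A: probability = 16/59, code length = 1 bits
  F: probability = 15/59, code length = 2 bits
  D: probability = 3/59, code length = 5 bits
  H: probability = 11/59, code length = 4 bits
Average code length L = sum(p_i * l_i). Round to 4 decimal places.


Weighted contributions p_i * l_i:
  C: (14/59) * 3 = 42/59
  A: (16/59) * 1 = 16/59
  F: (15/59) * 2 = 30/59
  D: (3/59) * 5 = 15/59
  H: (11/59) * 4 = 44/59
Sum = (42 + 16 + 30 + 15 + 44)/59 = 147/59

L = 147/59 = 2.4915 bits/symbol


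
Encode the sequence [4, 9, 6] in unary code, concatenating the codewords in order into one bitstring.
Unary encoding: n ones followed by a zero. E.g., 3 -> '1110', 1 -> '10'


Encode each number as n ones followed by a terminating 0:
  4 -> 11110 (5 bits)
  9 -> 1111111110 (10 bits)
  6 -> 1111110 (7 bits)
Total length = 5 + 10 + 7 = 22 bits.

Unary([4, 9, 6]) = 1111011111111101111110 (22 bits)


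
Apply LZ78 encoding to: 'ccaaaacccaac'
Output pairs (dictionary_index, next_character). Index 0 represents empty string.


LZ78 encoding steps:
Dictionary: {0: ''}
Step 1: w='' (idx 0), next='c' -> output (0, 'c'), add 'c' as idx 1
Step 2: w='c' (idx 1), next='a' -> output (1, 'a'), add 'ca' as idx 2
Step 3: w='' (idx 0), next='a' -> output (0, 'a'), add 'a' as idx 3
Step 4: w='a' (idx 3), next='a' -> output (3, 'a'), add 'aa' as idx 4
Step 5: w='c' (idx 1), next='c' -> output (1, 'c'), add 'cc' as idx 5
Step 6: w='ca' (idx 2), next='a' -> output (2, 'a'), add 'caa' as idx 6
Step 7: w='c' (idx 1), end of input -> output (1, '')


Encoded: [(0, 'c'), (1, 'a'), (0, 'a'), (3, 'a'), (1, 'c'), (2, 'a'), (1, '')]


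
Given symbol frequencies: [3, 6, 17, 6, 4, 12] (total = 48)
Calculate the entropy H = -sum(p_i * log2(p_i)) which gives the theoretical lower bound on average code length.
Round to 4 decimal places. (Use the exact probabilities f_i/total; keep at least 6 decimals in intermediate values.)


Per-symbol terms -p_i * log2(p_i) with p_i = f_i/48:
  p = 3/48 = 0.062500: log2(p) = -4.000000, -p*log2(p) = 0.250000
  p = 6/48 = 0.125000: log2(p) = -3.000000, -p*log2(p) = 0.375000
  p = 17/48 = 0.354167: log2(p) = -1.497500, -p*log2(p) = 0.530364
  p = 6/48 = 0.125000: log2(p) = -3.000000, -p*log2(p) = 0.375000
  p = 4/48 = 0.083333: log2(p) = -3.584963, -p*log2(p) = 0.298747
  p = 12/48 = 0.250000: log2(p) = -2.000000, -p*log2(p) = 0.500000
H = 0.250000 + 0.375000 + 0.530364 + 0.375000 + 0.298747 + 0.500000 = 2.329111

H = 2.3291 bits/symbol


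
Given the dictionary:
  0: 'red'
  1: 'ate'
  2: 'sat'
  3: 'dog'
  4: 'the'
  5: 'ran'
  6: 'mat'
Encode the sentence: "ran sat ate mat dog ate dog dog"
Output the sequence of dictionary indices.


Look up each word in the dictionary:
  'ran' -> 5
  'sat' -> 2
  'ate' -> 1
  'mat' -> 6
  'dog' -> 3
  'ate' -> 1
  'dog' -> 3
  'dog' -> 3

Encoded: [5, 2, 1, 6, 3, 1, 3, 3]


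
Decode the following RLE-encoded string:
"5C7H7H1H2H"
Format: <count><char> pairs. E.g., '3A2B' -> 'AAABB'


Expanding each <count><char> pair:
  5C -> 'CCCCC'
  7H -> 'HHHHHHH'
  7H -> 'HHHHHHH'
  1H -> 'H'
  2H -> 'HH'

Decoded = CCCCCHHHHHHHHHHHHHHHHH


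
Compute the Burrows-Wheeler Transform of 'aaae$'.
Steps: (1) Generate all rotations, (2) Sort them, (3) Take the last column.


Rotations (sorted):
  0: $aaae -> last char: e
  1: aaae$ -> last char: $
  2: aae$a -> last char: a
  3: ae$aa -> last char: a
  4: e$aaa -> last char: a


BWT = e$aaa


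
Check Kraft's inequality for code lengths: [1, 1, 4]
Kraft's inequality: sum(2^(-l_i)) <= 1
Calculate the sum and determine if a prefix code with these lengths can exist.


Sum = 2^(-1) + 2^(-1) + 2^(-4)
    = 0.5 + 0.5 + 0.0625
    = 17/16 = 1.0625
Since 1.0625 > 1, Kraft's inequality is NOT satisfied.
A prefix code with these lengths CANNOT exist.

Kraft sum = 1.0625. Not satisfied.


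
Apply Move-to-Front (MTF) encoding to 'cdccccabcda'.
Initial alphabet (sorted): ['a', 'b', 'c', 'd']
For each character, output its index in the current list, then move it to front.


MTF encoding:
'c': index 2 in ['a', 'b', 'c', 'd'] -> ['c', 'a', 'b', 'd']
'd': index 3 in ['c', 'a', 'b', 'd'] -> ['d', 'c', 'a', 'b']
'c': index 1 in ['d', 'c', 'a', 'b'] -> ['c', 'd', 'a', 'b']
'c': index 0 in ['c', 'd', 'a', 'b'] -> ['c', 'd', 'a', 'b']
'c': index 0 in ['c', 'd', 'a', 'b'] -> ['c', 'd', 'a', 'b']
'c': index 0 in ['c', 'd', 'a', 'b'] -> ['c', 'd', 'a', 'b']
'a': index 2 in ['c', 'd', 'a', 'b'] -> ['a', 'c', 'd', 'b']
'b': index 3 in ['a', 'c', 'd', 'b'] -> ['b', 'a', 'c', 'd']
'c': index 2 in ['b', 'a', 'c', 'd'] -> ['c', 'b', 'a', 'd']
'd': index 3 in ['c', 'b', 'a', 'd'] -> ['d', 'c', 'b', 'a']
'a': index 3 in ['d', 'c', 'b', 'a'] -> ['a', 'd', 'c', 'b']


Output: [2, 3, 1, 0, 0, 0, 2, 3, 2, 3, 3]


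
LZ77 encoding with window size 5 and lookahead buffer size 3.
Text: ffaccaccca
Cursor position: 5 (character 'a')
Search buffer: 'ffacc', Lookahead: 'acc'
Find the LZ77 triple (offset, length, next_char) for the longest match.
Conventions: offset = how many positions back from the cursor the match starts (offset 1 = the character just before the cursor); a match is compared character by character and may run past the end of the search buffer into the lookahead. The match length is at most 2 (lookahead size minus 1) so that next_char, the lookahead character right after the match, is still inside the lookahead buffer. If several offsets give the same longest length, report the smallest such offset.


Try each offset into the search buffer:
  offset=1 (pos 4, char 'c'): match length 0
  offset=2 (pos 3, char 'c'): match length 0
  offset=3 (pos 2, char 'a'): match length 2
  offset=4 (pos 1, char 'f'): match length 0
  offset=5 (pos 0, char 'f'): match length 0
Longest match has length 2 at offset 3.
next_char = character at position 5 + 2 = 7 -> 'c'

Best match: offset=3, length=2 (matching 'ac' starting at position 2)
LZ77 triple: (3, 2, 'c')


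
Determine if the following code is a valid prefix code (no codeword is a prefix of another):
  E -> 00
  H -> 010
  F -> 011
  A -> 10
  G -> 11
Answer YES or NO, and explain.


Checking each pair (does one codeword prefix another?):
  E='00' vs H='010': no prefix
  E='00' vs F='011': no prefix
  E='00' vs A='10': no prefix
  E='00' vs G='11': no prefix
  H='010' vs E='00': no prefix
  H='010' vs F='011': no prefix
  H='010' vs A='10': no prefix
  H='010' vs G='11': no prefix
  F='011' vs E='00': no prefix
  F='011' vs H='010': no prefix
  F='011' vs A='10': no prefix
  F='011' vs G='11': no prefix
  A='10' vs E='00': no prefix
  A='10' vs H='010': no prefix
  A='10' vs F='011': no prefix
  A='10' vs G='11': no prefix
  G='11' vs E='00': no prefix
  G='11' vs H='010': no prefix
  G='11' vs F='011': no prefix
  G='11' vs A='10': no prefix
No violation found over all pairs.

YES -- this is a valid prefix code. No codeword is a prefix of any other codeword.


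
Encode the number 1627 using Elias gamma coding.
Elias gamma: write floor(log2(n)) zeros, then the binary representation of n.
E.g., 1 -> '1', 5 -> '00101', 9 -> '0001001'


num_bits = floor(log2(1627)) + 1 = 11
leading_zeros = num_bits - 1 = 10
binary(1627) = 11001011011

Elias gamma(1627) = '0000000000' + '11001011011' = 000000000011001011011 (21 bits)


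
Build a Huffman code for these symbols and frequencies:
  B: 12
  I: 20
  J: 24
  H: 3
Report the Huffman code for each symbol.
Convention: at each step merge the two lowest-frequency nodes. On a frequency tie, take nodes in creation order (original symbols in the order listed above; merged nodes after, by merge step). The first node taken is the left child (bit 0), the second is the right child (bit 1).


Huffman tree construction:
Step 1: Merge H(3) + B(12) = 15
Step 2: Merge (H+B)(15) + I(20) = 35
Step 3: Merge J(24) + ((H+B)+I)(35) = 59
Read each symbol's code off the tree from the root (left child = 0, right child = 1).

Codes:
  B: 101 (length 3)
  I: 11 (length 2)
  J: 0 (length 1)
  H: 100 (length 3)
Average code length: 109/59 = 1.8475 bits/symbol


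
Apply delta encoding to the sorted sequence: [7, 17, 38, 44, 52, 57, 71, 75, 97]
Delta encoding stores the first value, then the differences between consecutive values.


First value: 7
Deltas:
  17 - 7 = 10
  38 - 17 = 21
  44 - 38 = 6
  52 - 44 = 8
  57 - 52 = 5
  71 - 57 = 14
  75 - 71 = 4
  97 - 75 = 22


Delta encoded: [7, 10, 21, 6, 8, 5, 14, 4, 22]


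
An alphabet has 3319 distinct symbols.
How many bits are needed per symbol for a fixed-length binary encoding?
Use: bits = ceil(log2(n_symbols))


log2(3319) = 11.6965
Bracket: 2^11 = 2048 < 3319 <= 2^12 = 4096
So ceil(log2(3319)) = 12

bits = ceil(log2(3319)) = ceil(11.6965) = 12 bits


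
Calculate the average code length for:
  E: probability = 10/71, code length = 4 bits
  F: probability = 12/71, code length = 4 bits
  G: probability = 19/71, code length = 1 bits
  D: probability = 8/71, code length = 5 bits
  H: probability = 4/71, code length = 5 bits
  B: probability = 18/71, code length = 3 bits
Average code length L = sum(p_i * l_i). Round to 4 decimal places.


Weighted contributions p_i * l_i:
  E: (10/71) * 4 = 40/71
  F: (12/71) * 4 = 48/71
  G: (19/71) * 1 = 19/71
  D: (8/71) * 5 = 40/71
  H: (4/71) * 5 = 20/71
  B: (18/71) * 3 = 54/71
Sum = (40 + 48 + 19 + 40 + 20 + 54)/71 = 221/71

L = 221/71 = 3.1127 bits/symbol


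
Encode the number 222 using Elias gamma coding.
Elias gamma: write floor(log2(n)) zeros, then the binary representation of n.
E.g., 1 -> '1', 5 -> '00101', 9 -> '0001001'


num_bits = floor(log2(222)) + 1 = 8
leading_zeros = num_bits - 1 = 7
binary(222) = 11011110

Elias gamma(222) = '0000000' + '11011110' = 000000011011110 (15 bits)


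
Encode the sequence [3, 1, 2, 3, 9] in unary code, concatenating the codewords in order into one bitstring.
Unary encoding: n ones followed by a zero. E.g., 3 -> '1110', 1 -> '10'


Encode each number as n ones followed by a terminating 0:
  3 -> 1110 (4 bits)
  1 -> 10 (2 bits)
  2 -> 110 (3 bits)
  3 -> 1110 (4 bits)
  9 -> 1111111110 (10 bits)
Total length = 4 + 2 + 3 + 4 + 10 = 23 bits.

Unary([3, 1, 2, 3, 9]) = 11101011011101111111110 (23 bits)


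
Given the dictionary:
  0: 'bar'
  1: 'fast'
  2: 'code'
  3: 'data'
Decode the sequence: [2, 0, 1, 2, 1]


Look up each index in the dictionary:
  2 -> 'code'
  0 -> 'bar'
  1 -> 'fast'
  2 -> 'code'
  1 -> 'fast'

Decoded: "code bar fast code fast"


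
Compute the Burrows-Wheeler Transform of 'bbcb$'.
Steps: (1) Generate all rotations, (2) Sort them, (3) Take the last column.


Rotations (sorted):
  0: $bbcb -> last char: b
  1: b$bbc -> last char: c
  2: bbcb$ -> last char: $
  3: bcb$b -> last char: b
  4: cb$bb -> last char: b


BWT = bc$bb


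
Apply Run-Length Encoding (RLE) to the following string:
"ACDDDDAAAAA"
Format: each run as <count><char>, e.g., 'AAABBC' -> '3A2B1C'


Scanning runs left to right:
  i=0: run of 'A' x 1 -> '1A'
  i=1: run of 'C' x 1 -> '1C'
  i=2: run of 'D' x 4 -> '4D'
  i=6: run of 'A' x 5 -> '5A'

RLE = 1A1C4D5A


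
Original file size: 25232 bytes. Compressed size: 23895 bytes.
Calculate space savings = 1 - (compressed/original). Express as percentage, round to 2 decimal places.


ratio = compressed/original = 23895/25232 = 0.947012
savings = 1 - ratio = 1 - 0.947012 = 0.052988
as a percentage: 0.052988 * 100 = 5.3%

Space savings = 1 - 23895/25232 = 5.3%


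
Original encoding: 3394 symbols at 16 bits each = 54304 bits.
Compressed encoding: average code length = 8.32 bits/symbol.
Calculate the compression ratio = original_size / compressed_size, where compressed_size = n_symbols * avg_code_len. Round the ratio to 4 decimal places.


original_size = n_symbols * orig_bits = 3394 * 16 = 54304 bits
compressed_size = n_symbols * avg_code_len = 3394 * 8.32 = 28238.08 bits
ratio = original_size / compressed_size = 54304 / 28238.08 = 1.9231

Compression ratio = 1.9231


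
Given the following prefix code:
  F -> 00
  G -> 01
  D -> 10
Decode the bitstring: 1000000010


Decoding step by step:
Bits 10 -> D
Bits 00 -> F
Bits 00 -> F
Bits 00 -> F
Bits 10 -> D


Decoded message: DFFFD


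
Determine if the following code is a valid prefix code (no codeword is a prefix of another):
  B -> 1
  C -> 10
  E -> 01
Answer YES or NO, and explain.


Checking each pair (does one codeword prefix another?):
  B='1' vs C='10': prefix -- VIOLATION

NO -- this is NOT a valid prefix code. B (1) is a prefix of C (10).


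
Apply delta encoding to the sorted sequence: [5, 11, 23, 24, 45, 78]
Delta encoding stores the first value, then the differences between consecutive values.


First value: 5
Deltas:
  11 - 5 = 6
  23 - 11 = 12
  24 - 23 = 1
  45 - 24 = 21
  78 - 45 = 33


Delta encoded: [5, 6, 12, 1, 21, 33]


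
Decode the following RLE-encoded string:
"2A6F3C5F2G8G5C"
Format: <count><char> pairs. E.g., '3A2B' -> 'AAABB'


Expanding each <count><char> pair:
  2A -> 'AA'
  6F -> 'FFFFFF'
  3C -> 'CCC'
  5F -> 'FFFFF'
  2G -> 'GG'
  8G -> 'GGGGGGGG'
  5C -> 'CCCCC'

Decoded = AAFFFFFFCCCFFFFFGGGGGGGGGGCCCCC


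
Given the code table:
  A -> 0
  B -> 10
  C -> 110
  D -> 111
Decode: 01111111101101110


Decoding:
0 -> A
111 -> D
111 -> D
110 -> C
110 -> C
111 -> D
0 -> A


Result: ADDCCDA


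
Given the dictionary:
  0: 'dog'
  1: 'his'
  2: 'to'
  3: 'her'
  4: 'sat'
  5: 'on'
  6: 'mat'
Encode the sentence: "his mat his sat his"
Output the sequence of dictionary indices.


Look up each word in the dictionary:
  'his' -> 1
  'mat' -> 6
  'his' -> 1
  'sat' -> 4
  'his' -> 1

Encoded: [1, 6, 1, 4, 1]


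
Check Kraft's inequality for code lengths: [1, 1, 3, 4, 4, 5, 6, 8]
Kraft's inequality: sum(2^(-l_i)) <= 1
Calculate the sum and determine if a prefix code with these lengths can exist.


Sum = 2^(-1) + 2^(-1) + 2^(-3) + 2^(-4) + 2^(-4) + 2^(-5) + 2^(-6) + 2^(-8)
    = 0.5 + 0.5 + 0.125 + 0.0625 + 0.0625 + 0.03125 + 0.015625 + 0.00390625
    = 333/256 = 1.30078125
Since 1.30078125 > 1, Kraft's inequality is NOT satisfied.
A prefix code with these lengths CANNOT exist.

Kraft sum = 1.30078125. Not satisfied.


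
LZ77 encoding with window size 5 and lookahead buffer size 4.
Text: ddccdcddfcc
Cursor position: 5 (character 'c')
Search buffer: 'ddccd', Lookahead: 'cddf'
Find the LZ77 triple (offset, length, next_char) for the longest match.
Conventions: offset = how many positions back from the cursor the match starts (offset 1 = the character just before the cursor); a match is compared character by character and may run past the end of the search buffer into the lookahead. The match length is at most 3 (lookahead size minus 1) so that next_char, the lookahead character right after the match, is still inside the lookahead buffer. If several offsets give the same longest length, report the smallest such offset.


Try each offset into the search buffer:
  offset=1 (pos 4, char 'd'): match length 0
  offset=2 (pos 3, char 'c'): match length 2
  offset=3 (pos 2, char 'c'): match length 1
  offset=4 (pos 1, char 'd'): match length 0
  offset=5 (pos 0, char 'd'): match length 0
Longest match has length 2 at offset 2.
next_char = character at position 5 + 2 = 7 -> 'd'

Best match: offset=2, length=2 (matching 'cd' starting at position 3)
LZ77 triple: (2, 2, 'd')


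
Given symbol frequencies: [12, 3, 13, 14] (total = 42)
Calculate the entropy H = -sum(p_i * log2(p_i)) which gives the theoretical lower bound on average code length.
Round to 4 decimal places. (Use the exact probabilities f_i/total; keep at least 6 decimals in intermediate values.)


Per-symbol terms -p_i * log2(p_i) with p_i = f_i/42:
  p = 12/42 = 0.285714: log2(p) = -1.807355, -p*log2(p) = 0.516387
  p = 3/42 = 0.071429: log2(p) = -3.807355, -p*log2(p) = 0.271954
  p = 13/42 = 0.309524: log2(p) = -1.691878, -p*log2(p) = 0.523676
  p = 14/42 = 0.333333: log2(p) = -1.584963, -p*log2(p) = 0.528321
H = 0.516387 + 0.271954 + 0.523676 + 0.528321 = 1.840338

H = 1.8403 bits/symbol


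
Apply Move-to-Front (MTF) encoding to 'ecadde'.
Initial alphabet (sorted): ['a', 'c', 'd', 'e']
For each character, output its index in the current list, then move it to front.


MTF encoding:
'e': index 3 in ['a', 'c', 'd', 'e'] -> ['e', 'a', 'c', 'd']
'c': index 2 in ['e', 'a', 'c', 'd'] -> ['c', 'e', 'a', 'd']
'a': index 2 in ['c', 'e', 'a', 'd'] -> ['a', 'c', 'e', 'd']
'd': index 3 in ['a', 'c', 'e', 'd'] -> ['d', 'a', 'c', 'e']
'd': index 0 in ['d', 'a', 'c', 'e'] -> ['d', 'a', 'c', 'e']
'e': index 3 in ['d', 'a', 'c', 'e'] -> ['e', 'd', 'a', 'c']


Output: [3, 2, 2, 3, 0, 3]


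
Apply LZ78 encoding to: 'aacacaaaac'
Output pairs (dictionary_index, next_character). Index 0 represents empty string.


LZ78 encoding steps:
Dictionary: {0: ''}
Step 1: w='' (idx 0), next='a' -> output (0, 'a'), add 'a' as idx 1
Step 2: w='a' (idx 1), next='c' -> output (1, 'c'), add 'ac' as idx 2
Step 3: w='ac' (idx 2), next='a' -> output (2, 'a'), add 'aca' as idx 3
Step 4: w='a' (idx 1), next='a' -> output (1, 'a'), add 'aa' as idx 4
Step 5: w='ac' (idx 2), end of input -> output (2, '')


Encoded: [(0, 'a'), (1, 'c'), (2, 'a'), (1, 'a'), (2, '')]


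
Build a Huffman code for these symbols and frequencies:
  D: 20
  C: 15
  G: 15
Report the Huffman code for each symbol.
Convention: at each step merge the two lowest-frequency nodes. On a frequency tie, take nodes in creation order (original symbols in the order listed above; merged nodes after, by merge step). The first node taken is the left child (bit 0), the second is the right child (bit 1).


Huffman tree construction:
Step 1: Merge C(15) + G(15) = 30
Step 2: Merge D(20) + (C+G)(30) = 50
Read each symbol's code off the tree from the root (left child = 0, right child = 1).

Codes:
  D: 0 (length 1)
  C: 10 (length 2)
  G: 11 (length 2)
Average code length: 80/50 = 1.6000 bits/symbol


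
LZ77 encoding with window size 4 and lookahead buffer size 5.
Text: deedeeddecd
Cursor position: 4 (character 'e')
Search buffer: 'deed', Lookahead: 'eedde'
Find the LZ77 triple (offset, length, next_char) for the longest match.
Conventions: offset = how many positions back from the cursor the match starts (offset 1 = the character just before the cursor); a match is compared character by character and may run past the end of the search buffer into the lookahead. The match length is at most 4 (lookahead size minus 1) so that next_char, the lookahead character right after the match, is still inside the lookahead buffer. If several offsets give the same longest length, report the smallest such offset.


Try each offset into the search buffer:
  offset=1 (pos 3, char 'd'): match length 0
  offset=2 (pos 2, char 'e'): match length 1
  offset=3 (pos 1, char 'e'): match length 3
  offset=4 (pos 0, char 'd'): match length 0
Longest match has length 3 at offset 3.
next_char = character at position 4 + 3 = 7 -> 'd'

Best match: offset=3, length=3 (matching 'eed' starting at position 1)
LZ77 triple: (3, 3, 'd')


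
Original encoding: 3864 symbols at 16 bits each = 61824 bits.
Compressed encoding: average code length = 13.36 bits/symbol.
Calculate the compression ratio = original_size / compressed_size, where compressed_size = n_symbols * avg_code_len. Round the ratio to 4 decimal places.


original_size = n_symbols * orig_bits = 3864 * 16 = 61824 bits
compressed_size = n_symbols * avg_code_len = 3864 * 13.36 = 51623.04 bits
ratio = original_size / compressed_size = 61824 / 51623.04 = 1.1976

Compression ratio = 1.1976


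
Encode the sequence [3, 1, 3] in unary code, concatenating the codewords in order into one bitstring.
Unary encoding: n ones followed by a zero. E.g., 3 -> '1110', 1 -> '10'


Encode each number as n ones followed by a terminating 0:
  3 -> 1110 (4 bits)
  1 -> 10 (2 bits)
  3 -> 1110 (4 bits)
Total length = 4 + 2 + 4 = 10 bits.

Unary([3, 1, 3]) = 1110101110 (10 bits)


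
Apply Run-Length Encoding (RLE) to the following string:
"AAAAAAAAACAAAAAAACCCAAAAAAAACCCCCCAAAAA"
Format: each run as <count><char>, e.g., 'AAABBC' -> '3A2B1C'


Scanning runs left to right:
  i=0: run of 'A' x 9 -> '9A'
  i=9: run of 'C' x 1 -> '1C'
  i=10: run of 'A' x 7 -> '7A'
  i=17: run of 'C' x 3 -> '3C'
  i=20: run of 'A' x 8 -> '8A'
  i=28: run of 'C' x 6 -> '6C'
  i=34: run of 'A' x 5 -> '5A'

RLE = 9A1C7A3C8A6C5A


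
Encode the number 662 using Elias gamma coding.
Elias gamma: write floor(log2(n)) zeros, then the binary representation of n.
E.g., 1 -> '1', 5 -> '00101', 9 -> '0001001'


num_bits = floor(log2(662)) + 1 = 10
leading_zeros = num_bits - 1 = 9
binary(662) = 1010010110

Elias gamma(662) = '000000000' + '1010010110' = 0000000001010010110 (19 bits)
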